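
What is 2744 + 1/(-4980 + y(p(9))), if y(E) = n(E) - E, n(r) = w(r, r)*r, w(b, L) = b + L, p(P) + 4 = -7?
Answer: 12970887/4727 ≈ 2744.0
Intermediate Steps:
p(P) = -11 (p(P) = -4 - 7 = -11)
w(b, L) = L + b
n(r) = 2*r² (n(r) = (r + r)*r = (2*r)*r = 2*r²)
y(E) = -E + 2*E² (y(E) = 2*E² - E = -E + 2*E²)
2744 + 1/(-4980 + y(p(9))) = 2744 + 1/(-4980 - 11*(-1 + 2*(-11))) = 2744 + 1/(-4980 - 11*(-1 - 22)) = 2744 + 1/(-4980 - 11*(-23)) = 2744 + 1/(-4980 + 253) = 2744 + 1/(-4727) = 2744 - 1/4727 = 12970887/4727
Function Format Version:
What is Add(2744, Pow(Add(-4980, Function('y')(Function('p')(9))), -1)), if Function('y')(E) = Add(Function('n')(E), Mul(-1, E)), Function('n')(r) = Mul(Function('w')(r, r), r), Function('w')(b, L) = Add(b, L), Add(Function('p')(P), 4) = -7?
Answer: Rational(12970887, 4727) ≈ 2744.0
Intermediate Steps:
Function('p')(P) = -11 (Function('p')(P) = Add(-4, -7) = -11)
Function('w')(b, L) = Add(L, b)
Function('n')(r) = Mul(2, Pow(r, 2)) (Function('n')(r) = Mul(Add(r, r), r) = Mul(Mul(2, r), r) = Mul(2, Pow(r, 2)))
Function('y')(E) = Add(Mul(-1, E), Mul(2, Pow(E, 2))) (Function('y')(E) = Add(Mul(2, Pow(E, 2)), Mul(-1, E)) = Add(Mul(-1, E), Mul(2, Pow(E, 2))))
Add(2744, Pow(Add(-4980, Function('y')(Function('p')(9))), -1)) = Add(2744, Pow(Add(-4980, Mul(-11, Add(-1, Mul(2, -11)))), -1)) = Add(2744, Pow(Add(-4980, Mul(-11, Add(-1, -22))), -1)) = Add(2744, Pow(Add(-4980, Mul(-11, -23)), -1)) = Add(2744, Pow(Add(-4980, 253), -1)) = Add(2744, Pow(-4727, -1)) = Add(2744, Rational(-1, 4727)) = Rational(12970887, 4727)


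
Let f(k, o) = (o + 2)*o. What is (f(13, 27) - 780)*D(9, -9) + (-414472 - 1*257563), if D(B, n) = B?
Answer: -672008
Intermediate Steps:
f(k, o) = o*(2 + o) (f(k, o) = (2 + o)*o = o*(2 + o))
(f(13, 27) - 780)*D(9, -9) + (-414472 - 1*257563) = (27*(2 + 27) - 780)*9 + (-414472 - 1*257563) = (27*29 - 780)*9 + (-414472 - 257563) = (783 - 780)*9 - 672035 = 3*9 - 672035 = 27 - 672035 = -672008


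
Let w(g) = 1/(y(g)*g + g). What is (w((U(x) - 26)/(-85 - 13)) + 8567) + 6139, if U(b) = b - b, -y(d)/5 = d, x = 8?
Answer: 3056447/208 ≈ 14694.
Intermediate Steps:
y(d) = -5*d
U(b) = 0
w(g) = 1/(g - 5*g**2) (w(g) = 1/((-5*g)*g + g) = 1/(-5*g**2 + g) = 1/(g - 5*g**2))
(w((U(x) - 26)/(-85 - 13)) + 8567) + 6139 = (-1/(((0 - 26)/(-85 - 13))*(-1 + 5*((0 - 26)/(-85 - 13)))) + 8567) + 6139 = (-1/(((-26/(-98)))*(-1 + 5*(-26/(-98)))) + 8567) + 6139 = (-1/(((-26*(-1/98)))*(-1 + 5*(-26*(-1/98)))) + 8567) + 6139 = (-1/(13/49*(-1 + 5*(13/49))) + 8567) + 6139 = (-1*49/13/(-1 + 65/49) + 8567) + 6139 = (-1*49/13/16/49 + 8567) + 6139 = (-1*49/13*49/16 + 8567) + 6139 = (-2401/208 + 8567) + 6139 = 1779535/208 + 6139 = 3056447/208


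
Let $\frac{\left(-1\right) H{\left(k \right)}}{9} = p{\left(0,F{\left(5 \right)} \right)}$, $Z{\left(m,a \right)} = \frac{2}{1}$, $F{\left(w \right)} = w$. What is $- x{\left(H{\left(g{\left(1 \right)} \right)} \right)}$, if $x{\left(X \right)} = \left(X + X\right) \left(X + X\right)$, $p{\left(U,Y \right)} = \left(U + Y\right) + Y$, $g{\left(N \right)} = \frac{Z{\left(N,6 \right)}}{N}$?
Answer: $-32400$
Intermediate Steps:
$Z{\left(m,a \right)} = 2$ ($Z{\left(m,a \right)} = 2 \cdot 1 = 2$)
$g{\left(N \right)} = \frac{2}{N}$
$p{\left(U,Y \right)} = U + 2 Y$
$H{\left(k \right)} = -90$ ($H{\left(k \right)} = - 9 \left(0 + 2 \cdot 5\right) = - 9 \left(0 + 10\right) = \left(-9\right) 10 = -90$)
$x{\left(X \right)} = 4 X^{2}$ ($x{\left(X \right)} = 2 X 2 X = 4 X^{2}$)
$- x{\left(H{\left(g{\left(1 \right)} \right)} \right)} = - 4 \left(-90\right)^{2} = - 4 \cdot 8100 = \left(-1\right) 32400 = -32400$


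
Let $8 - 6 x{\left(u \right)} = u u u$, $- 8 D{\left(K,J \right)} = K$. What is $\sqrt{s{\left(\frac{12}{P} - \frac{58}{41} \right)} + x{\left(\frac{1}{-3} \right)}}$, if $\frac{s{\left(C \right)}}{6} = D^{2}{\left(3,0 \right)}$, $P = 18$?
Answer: $\frac{\sqrt{11318}}{72} \approx 1.4776$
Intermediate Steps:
$D{\left(K,J \right)} = - \frac{K}{8}$
$s{\left(C \right)} = \frac{27}{32}$ ($s{\left(C \right)} = 6 \left(\left(- \frac{1}{8}\right) 3\right)^{2} = 6 \left(- \frac{3}{8}\right)^{2} = 6 \cdot \frac{9}{64} = \frac{27}{32}$)
$x{\left(u \right)} = \frac{4}{3} - \frac{u^{3}}{6}$ ($x{\left(u \right)} = \frac{4}{3} - \frac{u u u}{6} = \frac{4}{3} - \frac{u^{2} u}{6} = \frac{4}{3} - \frac{u^{3}}{6}$)
$\sqrt{s{\left(\frac{12}{P} - \frac{58}{41} \right)} + x{\left(\frac{1}{-3} \right)}} = \sqrt{\frac{27}{32} + \left(\frac{4}{3} - \frac{\left(\frac{1}{-3}\right)^{3}}{6}\right)} = \sqrt{\frac{27}{32} + \left(\frac{4}{3} - \frac{\left(- \frac{1}{3}\right)^{3}}{6}\right)} = \sqrt{\frac{27}{32} + \left(\frac{4}{3} - - \frac{1}{162}\right)} = \sqrt{\frac{27}{32} + \left(\frac{4}{3} + \frac{1}{162}\right)} = \sqrt{\frac{27}{32} + \frac{217}{162}} = \sqrt{\frac{5659}{2592}} = \frac{\sqrt{11318}}{72}$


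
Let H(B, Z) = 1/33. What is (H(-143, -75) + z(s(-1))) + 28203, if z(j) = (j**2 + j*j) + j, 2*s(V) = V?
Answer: 930700/33 ≈ 28203.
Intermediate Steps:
H(B, Z) = 1/33
s(V) = V/2
z(j) = j + 2*j**2 (z(j) = (j**2 + j**2) + j = 2*j**2 + j = j + 2*j**2)
(H(-143, -75) + z(s(-1))) + 28203 = (1/33 + ((1/2)*(-1))*(1 + 2*((1/2)*(-1)))) + 28203 = (1/33 - (1 + 2*(-1/2))/2) + 28203 = (1/33 - (1 - 1)/2) + 28203 = (1/33 - 1/2*0) + 28203 = (1/33 + 0) + 28203 = 1/33 + 28203 = 930700/33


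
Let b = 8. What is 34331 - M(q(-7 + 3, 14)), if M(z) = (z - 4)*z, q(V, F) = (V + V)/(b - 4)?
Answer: 34319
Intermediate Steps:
q(V, F) = V/2 (q(V, F) = (V + V)/(8 - 4) = (2*V)/4 = (2*V)*(1/4) = V/2)
M(z) = z*(-4 + z) (M(z) = (-4 + z)*z = z*(-4 + z))
34331 - M(q(-7 + 3, 14)) = 34331 - (-7 + 3)/2*(-4 + (-7 + 3)/2) = 34331 - (1/2)*(-4)*(-4 + (1/2)*(-4)) = 34331 - (-2)*(-4 - 2) = 34331 - (-2)*(-6) = 34331 - 1*12 = 34331 - 12 = 34319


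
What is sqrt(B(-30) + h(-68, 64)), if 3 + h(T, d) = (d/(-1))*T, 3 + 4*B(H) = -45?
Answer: sqrt(4337) ≈ 65.856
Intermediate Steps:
B(H) = -12 (B(H) = -3/4 + (1/4)*(-45) = -3/4 - 45/4 = -12)
h(T, d) = -3 - T*d (h(T, d) = -3 + (d/(-1))*T = -3 + (-d)*T = -3 - T*d)
sqrt(B(-30) + h(-68, 64)) = sqrt(-12 + (-3 - 1*(-68)*64)) = sqrt(-12 + (-3 + 4352)) = sqrt(-12 + 4349) = sqrt(4337)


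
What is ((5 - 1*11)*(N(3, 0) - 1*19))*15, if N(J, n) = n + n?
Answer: 1710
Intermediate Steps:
N(J, n) = 2*n
((5 - 1*11)*(N(3, 0) - 1*19))*15 = ((5 - 1*11)*(2*0 - 1*19))*15 = ((5 - 11)*(0 - 19))*15 = -6*(-19)*15 = 114*15 = 1710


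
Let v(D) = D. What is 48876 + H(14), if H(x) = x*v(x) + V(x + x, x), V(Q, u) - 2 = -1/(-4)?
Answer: 196297/4 ≈ 49074.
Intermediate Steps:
V(Q, u) = 9/4 (V(Q, u) = 2 - 1/(-4) = 2 - 1*(-¼) = 2 + ¼ = 9/4)
H(x) = 9/4 + x² (H(x) = x*x + 9/4 = x² + 9/4 = 9/4 + x²)
48876 + H(14) = 48876 + (9/4 + 14²) = 48876 + (9/4 + 196) = 48876 + 793/4 = 196297/4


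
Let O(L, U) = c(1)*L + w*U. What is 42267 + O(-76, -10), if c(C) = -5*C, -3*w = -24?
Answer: 42567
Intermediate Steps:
w = 8 (w = -⅓*(-24) = 8)
O(L, U) = -5*L + 8*U (O(L, U) = (-5*1)*L + 8*U = -5*L + 8*U)
42267 + O(-76, -10) = 42267 + (-5*(-76) + 8*(-10)) = 42267 + (380 - 80) = 42267 + 300 = 42567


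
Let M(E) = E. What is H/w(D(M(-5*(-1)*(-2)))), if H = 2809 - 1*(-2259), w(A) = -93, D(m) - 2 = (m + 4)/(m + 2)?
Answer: -5068/93 ≈ -54.495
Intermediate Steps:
D(m) = 2 + (4 + m)/(2 + m) (D(m) = 2 + (m + 4)/(m + 2) = 2 + (4 + m)/(2 + m))
H = 5068 (H = 2809 + 2259 = 5068)
H/w(D(M(-5*(-1)*(-2)))) = 5068/(-93) = 5068*(-1/93) = -5068/93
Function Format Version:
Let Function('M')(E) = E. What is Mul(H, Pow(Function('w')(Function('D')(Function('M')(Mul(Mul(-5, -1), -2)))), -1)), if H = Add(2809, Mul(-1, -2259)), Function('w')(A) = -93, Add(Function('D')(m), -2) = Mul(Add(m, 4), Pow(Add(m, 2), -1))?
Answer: Rational(-5068, 93) ≈ -54.495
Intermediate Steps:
Function('D')(m) = Add(2, Mul(Pow(Add(2, m), -1), Add(4, m))) (Function('D')(m) = Add(2, Mul(Add(m, 4), Pow(Add(m, 2), -1))) = Add(2, Mul(Add(4, m), Pow(Add(2, m), -1))) = Add(2, Mul(Pow(Add(2, m), -1), Add(4, m))))
H = 5068 (H = Add(2809, 2259) = 5068)
Mul(H, Pow(Function('w')(Function('D')(Function('M')(Mul(Mul(-5, -1), -2)))), -1)) = Mul(5068, Pow(-93, -1)) = Mul(5068, Rational(-1, 93)) = Rational(-5068, 93)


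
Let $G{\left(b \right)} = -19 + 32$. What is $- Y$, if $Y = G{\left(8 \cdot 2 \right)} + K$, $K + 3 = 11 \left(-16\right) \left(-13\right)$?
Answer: $-2298$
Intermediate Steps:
$G{\left(b \right)} = 13$
$K = 2285$ ($K = -3 + 11 \left(-16\right) \left(-13\right) = -3 - -2288 = -3 + 2288 = 2285$)
$Y = 2298$ ($Y = 13 + 2285 = 2298$)
$- Y = \left(-1\right) 2298 = -2298$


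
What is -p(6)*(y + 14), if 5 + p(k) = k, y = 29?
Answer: -43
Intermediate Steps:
p(k) = -5 + k
-p(6)*(y + 14) = -(-5 + 6)*(29 + 14) = -43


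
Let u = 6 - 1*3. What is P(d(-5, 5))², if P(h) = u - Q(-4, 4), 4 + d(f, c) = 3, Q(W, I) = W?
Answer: 49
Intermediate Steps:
u = 3 (u = 6 - 3 = 3)
d(f, c) = -1 (d(f, c) = -4 + 3 = -1)
P(h) = 7 (P(h) = 3 - 1*(-4) = 3 + 4 = 7)
P(d(-5, 5))² = 7² = 49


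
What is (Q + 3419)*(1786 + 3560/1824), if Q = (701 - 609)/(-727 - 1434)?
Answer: 1003963324217/164236 ≈ 6.1129e+6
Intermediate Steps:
Q = -92/2161 (Q = 92/(-2161) = 92*(-1/2161) = -92/2161 ≈ -0.042573)
(Q + 3419)*(1786 + 3560/1824) = (-92/2161 + 3419)*(1786 + 3560/1824) = 7388367*(1786 + 3560*(1/1824))/2161 = 7388367*(1786 + 445/228)/2161 = (7388367/2161)*(407653/228) = 1003963324217/164236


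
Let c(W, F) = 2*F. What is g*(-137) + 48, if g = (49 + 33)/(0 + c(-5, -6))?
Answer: 5905/6 ≈ 984.17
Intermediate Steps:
g = -41/6 (g = (49 + 33)/(0 + 2*(-6)) = 82/(0 - 12) = 82/(-12) = 82*(-1/12) = -41/6 ≈ -6.8333)
g*(-137) + 48 = -41/6*(-137) + 48 = 5617/6 + 48 = 5905/6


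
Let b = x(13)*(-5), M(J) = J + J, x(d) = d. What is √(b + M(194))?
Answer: √323 ≈ 17.972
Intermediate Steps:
M(J) = 2*J
b = -65 (b = 13*(-5) = -65)
√(b + M(194)) = √(-65 + 2*194) = √(-65 + 388) = √323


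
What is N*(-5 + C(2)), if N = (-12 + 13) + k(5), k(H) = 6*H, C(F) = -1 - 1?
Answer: -217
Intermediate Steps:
C(F) = -2
N = 31 (N = (-12 + 13) + 6*5 = 1 + 30 = 31)
N*(-5 + C(2)) = 31*(-5 - 2) = 31*(-7) = -217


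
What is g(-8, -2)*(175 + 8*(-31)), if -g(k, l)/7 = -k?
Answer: 4088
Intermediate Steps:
g(k, l) = 7*k (g(k, l) = -(-7)*k = 7*k)
g(-8, -2)*(175 + 8*(-31)) = (7*(-8))*(175 + 8*(-31)) = -56*(175 - 248) = -56*(-73) = 4088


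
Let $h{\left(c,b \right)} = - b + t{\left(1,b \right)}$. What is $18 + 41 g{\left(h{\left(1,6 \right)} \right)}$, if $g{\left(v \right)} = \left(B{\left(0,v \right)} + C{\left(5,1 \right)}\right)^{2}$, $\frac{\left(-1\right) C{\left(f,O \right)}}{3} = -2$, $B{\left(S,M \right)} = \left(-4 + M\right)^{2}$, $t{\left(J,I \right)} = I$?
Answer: $19862$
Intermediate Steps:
$C{\left(f,O \right)} = 6$ ($C{\left(f,O \right)} = \left(-3\right) \left(-2\right) = 6$)
$h{\left(c,b \right)} = 0$ ($h{\left(c,b \right)} = - b + b = 0$)
$g{\left(v \right)} = \left(6 + \left(-4 + v\right)^{2}\right)^{2}$ ($g{\left(v \right)} = \left(\left(-4 + v\right)^{2} + 6\right)^{2} = \left(6 + \left(-4 + v\right)^{2}\right)^{2}$)
$18 + 41 g{\left(h{\left(1,6 \right)} \right)} = 18 + 41 \left(6 + \left(-4 + 0\right)^{2}\right)^{2} = 18 + 41 \left(6 + \left(-4\right)^{2}\right)^{2} = 18 + 41 \left(6 + 16\right)^{2} = 18 + 41 \cdot 22^{2} = 18 + 41 \cdot 484 = 18 + 19844 = 19862$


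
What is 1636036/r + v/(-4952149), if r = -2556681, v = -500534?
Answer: -6822188273710/12661065257469 ≈ -0.53883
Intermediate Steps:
1636036/r + v/(-4952149) = 1636036/(-2556681) - 500534/(-4952149) = 1636036*(-1/2556681) - 500534*(-1/4952149) = -1636036/2556681 + 500534/4952149 = -6822188273710/12661065257469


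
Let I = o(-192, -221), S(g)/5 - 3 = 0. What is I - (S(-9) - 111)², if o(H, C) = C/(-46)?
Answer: -423715/46 ≈ -9211.2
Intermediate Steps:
S(g) = 15 (S(g) = 15 + 5*0 = 15 + 0 = 15)
o(H, C) = -C/46 (o(H, C) = C*(-1/46) = -C/46)
I = 221/46 (I = -1/46*(-221) = 221/46 ≈ 4.8043)
I - (S(-9) - 111)² = 221/46 - (15 - 111)² = 221/46 - 1*(-96)² = 221/46 - 1*9216 = 221/46 - 9216 = -423715/46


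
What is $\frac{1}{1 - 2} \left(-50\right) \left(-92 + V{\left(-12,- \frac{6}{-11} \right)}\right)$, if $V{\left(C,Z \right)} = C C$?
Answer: $2600$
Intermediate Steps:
$V{\left(C,Z \right)} = C^{2}$
$\frac{1}{1 - 2} \left(-50\right) \left(-92 + V{\left(-12,- \frac{6}{-11} \right)}\right) = \frac{1}{1 - 2} \left(-50\right) \left(-92 + \left(-12\right)^{2}\right) = \frac{1}{-1} \left(-50\right) \left(-92 + 144\right) = \left(-1\right) \left(-50\right) 52 = 50 \cdot 52 = 2600$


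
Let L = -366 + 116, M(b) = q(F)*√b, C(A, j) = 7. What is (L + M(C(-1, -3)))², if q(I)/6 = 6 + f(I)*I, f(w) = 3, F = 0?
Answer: 71572 - 18000*√7 ≈ 23948.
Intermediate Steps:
q(I) = 36 + 18*I (q(I) = 6*(6 + 3*I) = 36 + 18*I)
M(b) = 36*√b (M(b) = (36 + 18*0)*√b = (36 + 0)*√b = 36*√b)
L = -250
(L + M(C(-1, -3)))² = (-250 + 36*√7)²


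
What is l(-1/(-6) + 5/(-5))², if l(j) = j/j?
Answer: 1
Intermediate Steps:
l(j) = 1
l(-1/(-6) + 5/(-5))² = 1² = 1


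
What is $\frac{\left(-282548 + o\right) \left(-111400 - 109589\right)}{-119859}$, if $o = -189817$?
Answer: $- \frac{34795822995}{39953} \approx -8.7092 \cdot 10^{5}$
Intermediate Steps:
$\frac{\left(-282548 + o\right) \left(-111400 - 109589\right)}{-119859} = \frac{\left(-282548 - 189817\right) \left(-111400 - 109589\right)}{-119859} = \left(-472365\right) \left(-220989\right) \left(- \frac{1}{119859}\right) = 104387468985 \left(- \frac{1}{119859}\right) = - \frac{34795822995}{39953}$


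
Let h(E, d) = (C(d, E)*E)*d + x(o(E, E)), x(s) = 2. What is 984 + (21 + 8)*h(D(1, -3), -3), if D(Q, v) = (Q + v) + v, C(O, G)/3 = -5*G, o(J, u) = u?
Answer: 33667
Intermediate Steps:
C(O, G) = -15*G (C(O, G) = 3*(-5*G) = -15*G)
D(Q, v) = Q + 2*v
h(E, d) = 2 - 15*d*E² (h(E, d) = ((-15*E)*E)*d + 2 = (-15*E²)*d + 2 = -15*d*E² + 2 = 2 - 15*d*E²)
984 + (21 + 8)*h(D(1, -3), -3) = 984 + (21 + 8)*(2 - 15*(-3)*(1 + 2*(-3))²) = 984 + 29*(2 - 15*(-3)*(1 - 6)²) = 984 + 29*(2 - 15*(-3)*(-5)²) = 984 + 29*(2 - 15*(-3)*25) = 984 + 29*(2 + 1125) = 984 + 29*1127 = 984 + 32683 = 33667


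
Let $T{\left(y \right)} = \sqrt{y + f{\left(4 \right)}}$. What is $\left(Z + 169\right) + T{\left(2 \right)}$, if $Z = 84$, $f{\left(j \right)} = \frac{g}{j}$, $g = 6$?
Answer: $253 + \frac{\sqrt{14}}{2} \approx 254.87$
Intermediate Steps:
$f{\left(j \right)} = \frac{6}{j}$
$T{\left(y \right)} = \sqrt{\frac{3}{2} + y}$ ($T{\left(y \right)} = \sqrt{y + \frac{6}{4}} = \sqrt{y + 6 \cdot \frac{1}{4}} = \sqrt{y + \frac{3}{2}} = \sqrt{\frac{3}{2} + y}$)
$\left(Z + 169\right) + T{\left(2 \right)} = \left(84 + 169\right) + \frac{\sqrt{6 + 4 \cdot 2}}{2} = 253 + \frac{\sqrt{6 + 8}}{2} = 253 + \frac{\sqrt{14}}{2}$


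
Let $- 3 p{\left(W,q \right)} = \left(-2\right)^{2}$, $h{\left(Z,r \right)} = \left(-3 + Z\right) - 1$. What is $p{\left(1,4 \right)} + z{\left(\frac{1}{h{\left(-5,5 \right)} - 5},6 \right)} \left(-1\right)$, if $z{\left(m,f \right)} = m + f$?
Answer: $- \frac{305}{42} \approx -7.2619$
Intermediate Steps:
$h{\left(Z,r \right)} = -4 + Z$
$p{\left(W,q \right)} = - \frac{4}{3}$ ($p{\left(W,q \right)} = - \frac{\left(-2\right)^{2}}{3} = \left(- \frac{1}{3}\right) 4 = - \frac{4}{3}$)
$z{\left(m,f \right)} = f + m$
$p{\left(1,4 \right)} + z{\left(\frac{1}{h{\left(-5,5 \right)} - 5},6 \right)} \left(-1\right) = - \frac{4}{3} + \left(6 + \frac{1}{\left(-4 - 5\right) - 5}\right) \left(-1\right) = - \frac{4}{3} + \left(6 + \frac{1}{-9 - 5}\right) \left(-1\right) = - \frac{4}{3} + \left(6 + \frac{1}{-14}\right) \left(-1\right) = - \frac{4}{3} + \left(6 - \frac{1}{14}\right) \left(-1\right) = - \frac{4}{3} + \frac{83}{14} \left(-1\right) = - \frac{4}{3} - \frac{83}{14} = - \frac{305}{42}$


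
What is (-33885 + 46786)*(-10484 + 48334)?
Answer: 488302850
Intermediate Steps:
(-33885 + 46786)*(-10484 + 48334) = 12901*37850 = 488302850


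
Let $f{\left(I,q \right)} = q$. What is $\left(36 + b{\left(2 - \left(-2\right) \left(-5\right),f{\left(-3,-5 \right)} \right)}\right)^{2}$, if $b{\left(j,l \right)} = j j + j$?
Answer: $8464$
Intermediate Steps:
$b{\left(j,l \right)} = j + j^{2}$ ($b{\left(j,l \right)} = j^{2} + j = j + j^{2}$)
$\left(36 + b{\left(2 - \left(-2\right) \left(-5\right),f{\left(-3,-5 \right)} \right)}\right)^{2} = \left(36 + \left(2 - \left(-2\right) \left(-5\right)\right) \left(1 + \left(2 - \left(-2\right) \left(-5\right)\right)\right)\right)^{2} = \left(36 + \left(2 - 10\right) \left(1 + \left(2 - 10\right)\right)\right)^{2} = \left(36 - 8 \left(1 - 8\right)\right)^{2} = \left(36 - -56\right)^{2} = \left(36 + 56\right)^{2} = 92^{2} = 8464$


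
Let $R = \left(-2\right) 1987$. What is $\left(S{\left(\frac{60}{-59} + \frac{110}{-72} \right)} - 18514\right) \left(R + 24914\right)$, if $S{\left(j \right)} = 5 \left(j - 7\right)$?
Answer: $- \frac{68796801245}{177} \approx -3.8868 \cdot 10^{8}$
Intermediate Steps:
$S{\left(j \right)} = -35 + 5 j$ ($S{\left(j \right)} = 5 \left(-7 + j\right) = -35 + 5 j$)
$R = -3974$
$\left(S{\left(\frac{60}{-59} + \frac{110}{-72} \right)} - 18514\right) \left(R + 24914\right) = \left(\left(-35 + 5 \left(\frac{60}{-59} + \frac{110}{-72}\right)\right) - 18514\right) \left(-3974 + 24914\right) = \left(\left(-35 + 5 \left(60 \left(- \frac{1}{59}\right) + 110 \left(- \frac{1}{72}\right)\right)\right) - 18514\right) 20940 = \left(\left(-35 + 5 \left(- \frac{60}{59} - \frac{55}{36}\right)\right) - 18514\right) 20940 = \left(\left(-35 + 5 \left(- \frac{5405}{2124}\right)\right) - 18514\right) 20940 = \left(\left(-35 - \frac{27025}{2124}\right) - 18514\right) 20940 = \left(- \frac{101365}{2124} - 18514\right) 20940 = \left(- \frac{39425101}{2124}\right) 20940 = - \frac{68796801245}{177}$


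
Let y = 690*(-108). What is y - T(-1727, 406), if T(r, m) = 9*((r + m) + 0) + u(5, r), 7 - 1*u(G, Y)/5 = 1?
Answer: -62661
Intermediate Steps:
y = -74520
u(G, Y) = 30 (u(G, Y) = 35 - 5*1 = 35 - 5 = 30)
T(r, m) = 30 + 9*m + 9*r (T(r, m) = 9*((r + m) + 0) + 30 = 9*((m + r) + 0) + 30 = 9*(m + r) + 30 = (9*m + 9*r) + 30 = 30 + 9*m + 9*r)
y - T(-1727, 406) = -74520 - (30 + 9*406 + 9*(-1727)) = -74520 - (30 + 3654 - 15543) = -74520 - 1*(-11859) = -74520 + 11859 = -62661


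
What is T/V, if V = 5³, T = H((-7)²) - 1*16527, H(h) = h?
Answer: -16478/125 ≈ -131.82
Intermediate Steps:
T = -16478 (T = (-7)² - 1*16527 = 49 - 16527 = -16478)
V = 125
T/V = -16478/125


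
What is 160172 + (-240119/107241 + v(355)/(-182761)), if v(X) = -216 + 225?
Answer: 3139242808059244/19599472401 ≈ 1.6017e+5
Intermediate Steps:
v(X) = 9
160172 + (-240119/107241 + v(355)/(-182761)) = 160172 + (-240119/107241 + 9/(-182761)) = 160172 + (-240119*1/107241 + 9*(-1/182761)) = 160172 + (-240119/107241 - 9/182761) = 160172 - 43885353728/19599472401 = 3139242808059244/19599472401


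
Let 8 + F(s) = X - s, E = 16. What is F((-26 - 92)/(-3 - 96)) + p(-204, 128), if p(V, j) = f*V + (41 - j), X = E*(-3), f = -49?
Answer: 975329/99 ≈ 9851.8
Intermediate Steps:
X = -48 (X = 16*(-3) = -48)
p(V, j) = 41 - j - 49*V (p(V, j) = -49*V + (41 - j) = 41 - j - 49*V)
F(s) = -56 - s (F(s) = -8 + (-48 - s) = -56 - s)
F((-26 - 92)/(-3 - 96)) + p(-204, 128) = (-56 - (-26 - 92)/(-3 - 96)) + (41 - 1*128 - 49*(-204)) = (-56 - (-118)/(-99)) + (41 - 128 + 9996) = (-56 - (-118)*(-1)/99) + 9909 = (-56 - 1*118/99) + 9909 = (-56 - 118/99) + 9909 = -5662/99 + 9909 = 975329/99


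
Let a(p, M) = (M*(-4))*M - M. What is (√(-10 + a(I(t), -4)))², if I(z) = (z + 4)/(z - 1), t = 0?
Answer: -70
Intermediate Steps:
I(z) = (4 + z)/(-1 + z)
a(p, M) = -M - 4*M² (a(p, M) = (-4*M)*M - M = -4*M² - M = -M - 4*M²)
(√(-10 + a(I(t), -4)))² = (√(-10 - 1*(-4)*(1 + 4*(-4))))² = (√(-10 - 1*(-4)*(1 - 16)))² = (√(-10 - 1*(-4)*(-15)))² = (√(-10 - 60))² = (√(-70))² = (I*√70)² = -70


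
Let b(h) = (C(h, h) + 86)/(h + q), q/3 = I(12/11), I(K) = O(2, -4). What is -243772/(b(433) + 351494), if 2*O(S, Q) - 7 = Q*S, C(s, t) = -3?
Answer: -52593809/75834872 ≈ -0.69353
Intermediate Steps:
O(S, Q) = 7/2 + Q*S/2 (O(S, Q) = 7/2 + (Q*S)/2 = 7/2 + Q*S/2)
I(K) = -½ (I(K) = 7/2 + (½)*(-4)*2 = 7/2 - 4 = -½)
q = -3/2 (q = 3*(-½) = -3/2 ≈ -1.5000)
b(h) = 83/(-3/2 + h) (b(h) = (-3 + 86)/(h - 3/2) = 83/(-3/2 + h))
-243772/(b(433) + 351494) = -243772/(166/(-3 + 2*433) + 351494) = -243772/(166/(-3 + 866) + 351494) = -243772/(166/863 + 351494) = -243772/303339488/863 = -243772*863/303339488 = -52593809/75834872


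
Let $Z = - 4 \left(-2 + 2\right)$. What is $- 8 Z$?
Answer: $0$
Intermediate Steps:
$Z = 0$ ($Z = \left(-4\right) 0 = 0$)
$- 8 Z = \left(-8\right) 0 = 0$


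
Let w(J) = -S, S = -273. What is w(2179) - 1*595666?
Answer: -595393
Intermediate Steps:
w(J) = 273 (w(J) = -1*(-273) = 273)
w(2179) - 1*595666 = 273 - 1*595666 = 273 - 595666 = -595393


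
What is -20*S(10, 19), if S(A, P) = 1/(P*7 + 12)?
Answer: -4/29 ≈ -0.13793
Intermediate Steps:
S(A, P) = 1/(12 + 7*P) (S(A, P) = 1/(7*P + 12) = 1/(12 + 7*P))
-20*S(10, 19) = -20/(12 + 7*19) = -20/(12 + 133) = -20/145 = -20*1/145 = -4/29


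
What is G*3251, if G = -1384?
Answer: -4499384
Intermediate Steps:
G*3251 = -1384*3251 = -4499384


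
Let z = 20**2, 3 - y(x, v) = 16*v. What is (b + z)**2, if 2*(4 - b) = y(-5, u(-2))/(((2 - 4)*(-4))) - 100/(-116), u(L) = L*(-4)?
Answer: 36435556161/215296 ≈ 1.6923e+5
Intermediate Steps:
u(L) = -4*L
y(x, v) = 3 - 16*v
b = 5281/464 (b = 4 - ((3 - (-64)*(-2))/(((2 - 4)*(-4))) - 100/(-116))/2 = 4 - ((3 - 16*8)/((-2*(-4))) - 100*(-1/116))/2 = 4 - ((3 - 128)/8 + 25/29)/2 = 4 - (-125*1/8 + 25/29)/2 = 4 - (-125/8 + 25/29)/2 = 4 - 1/2*(-3425/232) = 4 + 3425/464 = 5281/464 ≈ 11.381)
z = 400
(b + z)**2 = (5281/464 + 400)**2 = (190881/464)**2 = 36435556161/215296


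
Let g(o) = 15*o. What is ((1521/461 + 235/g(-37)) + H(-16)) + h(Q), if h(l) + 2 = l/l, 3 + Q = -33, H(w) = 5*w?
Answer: -3997687/51171 ≈ -78.124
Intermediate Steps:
Q = -36 (Q = -3 - 33 = -36)
h(l) = -1 (h(l) = -2 + l/l = -2 + 1 = -1)
((1521/461 + 235/g(-37)) + H(-16)) + h(Q) = ((1521/461 + 235/((15*(-37)))) + 5*(-16)) - 1 = ((1521*(1/461) + 235/(-555)) - 80) - 1 = ((1521/461 + 235*(-1/555)) - 80) - 1 = ((1521/461 - 47/111) - 80) - 1 = (147164/51171 - 80) - 1 = -3946516/51171 - 1 = -3997687/51171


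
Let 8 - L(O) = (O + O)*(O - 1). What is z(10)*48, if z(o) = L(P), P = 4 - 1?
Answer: -192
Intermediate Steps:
P = 3
L(O) = 8 - 2*O*(-1 + O) (L(O) = 8 - (O + O)*(O - 1) = 8 - 2*O*(-1 + O))
z(o) = -4 (z(o) = 8 - 2*3² + 2*3 = 8 - 2*9 + 6 = 8 - 18 + 6 = -4)
z(10)*48 = -4*48 = -192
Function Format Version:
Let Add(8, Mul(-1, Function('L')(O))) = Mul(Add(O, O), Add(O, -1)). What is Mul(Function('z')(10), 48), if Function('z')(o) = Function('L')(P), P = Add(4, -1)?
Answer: -192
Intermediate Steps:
P = 3
Function('L')(O) = Add(8, Mul(-2, O, Add(-1, O))) (Function('L')(O) = Add(8, Mul(-1, Mul(Add(O, O), Add(O, -1)))) = Add(8, Mul(-1, Mul(Mul(2, O), Add(-1, O)))) = Add(8, Mul(-1, Mul(2, O, Add(-1, O)))) = Add(8, Mul(-2, O, Add(-1, O))))
Function('z')(o) = -4 (Function('z')(o) = Add(8, Mul(-2, Pow(3, 2)), Mul(2, 3)) = Add(8, Mul(-2, 9), 6) = Add(8, -18, 6) = -4)
Mul(Function('z')(10), 48) = Mul(-4, 48) = -192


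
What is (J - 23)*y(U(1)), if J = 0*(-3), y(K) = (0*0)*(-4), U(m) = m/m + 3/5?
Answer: 0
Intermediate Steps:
U(m) = 8/5 (U(m) = 1 + 3*(⅕) = 1 + ⅗ = 8/5)
y(K) = 0 (y(K) = 0*(-4) = 0)
J = 0
(J - 23)*y(U(1)) = (0 - 23)*0 = -23*0 = 0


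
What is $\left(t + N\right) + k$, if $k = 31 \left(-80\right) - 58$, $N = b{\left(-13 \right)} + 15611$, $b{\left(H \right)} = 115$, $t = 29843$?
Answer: $43031$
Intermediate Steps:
$N = 15726$ ($N = 115 + 15611 = 15726$)
$k = -2538$ ($k = -2480 - 58 = -2538$)
$\left(t + N\right) + k = \left(29843 + 15726\right) - 2538 = 45569 - 2538 = 43031$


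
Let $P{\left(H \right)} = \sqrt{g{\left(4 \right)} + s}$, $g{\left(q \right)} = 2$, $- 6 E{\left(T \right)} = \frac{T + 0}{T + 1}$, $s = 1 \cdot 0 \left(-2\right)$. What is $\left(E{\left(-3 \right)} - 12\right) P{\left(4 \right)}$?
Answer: $- \frac{49 \sqrt{2}}{4} \approx -17.324$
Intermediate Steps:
$s = 0$ ($s = 0 \left(-2\right) = 0$)
$E{\left(T \right)} = - \frac{T}{6 \left(1 + T\right)}$ ($E{\left(T \right)} = - \frac{\left(T + 0\right) \frac{1}{T + 1}}{6} = - \frac{T \frac{1}{1 + T}}{6} = - \frac{T}{6 \left(1 + T\right)}$)
$P{\left(H \right)} = \sqrt{2}$ ($P{\left(H \right)} = \sqrt{2 + 0} = \sqrt{2}$)
$\left(E{\left(-3 \right)} - 12\right) P{\left(4 \right)} = \left(\left(-1\right) \left(-3\right) \frac{1}{6 + 6 \left(-3\right)} - 12\right) \sqrt{2} = \left(\left(-1\right) \left(-3\right) \frac{1}{6 - 18} - 12\right) \sqrt{2} = \left(\left(-1\right) \left(-3\right) \frac{1}{-12} - 12\right) \sqrt{2} = \left(\left(-1\right) \left(-3\right) \left(- \frac{1}{12}\right) - 12\right) \sqrt{2} = \left(- \frac{1}{4} - 12\right) \sqrt{2} = - \frac{49 \sqrt{2}}{4}$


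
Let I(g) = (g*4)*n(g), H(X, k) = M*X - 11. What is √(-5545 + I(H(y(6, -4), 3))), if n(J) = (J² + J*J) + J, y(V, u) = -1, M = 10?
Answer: I*√77869 ≈ 279.05*I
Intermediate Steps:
H(X, k) = -11 + 10*X (H(X, k) = 10*X - 11 = -11 + 10*X)
n(J) = J + 2*J² (n(J) = (J² + J²) + J = 2*J² + J = J + 2*J²)
I(g) = 4*g²*(1 + 2*g) (I(g) = (g*4)*(g*(1 + 2*g)) = (4*g)*(g*(1 + 2*g)) = 4*g²*(1 + 2*g))
√(-5545 + I(H(y(6, -4), 3))) = √(-5545 + (-11 + 10*(-1))²*(4 + 8*(-11 + 10*(-1)))) = √(-5545 + (-11 - 10)²*(4 + 8*(-11 - 10))) = √(-5545 + (-21)²*(4 + 8*(-21))) = √(-5545 + 441*(4 - 168)) = √(-5545 + 441*(-164)) = √(-5545 - 72324) = √(-77869) = I*√77869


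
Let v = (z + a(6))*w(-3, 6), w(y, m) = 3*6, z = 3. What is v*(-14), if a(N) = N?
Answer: -2268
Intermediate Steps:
w(y, m) = 18
v = 162 (v = (3 + 6)*18 = 9*18 = 162)
v*(-14) = 162*(-14) = -2268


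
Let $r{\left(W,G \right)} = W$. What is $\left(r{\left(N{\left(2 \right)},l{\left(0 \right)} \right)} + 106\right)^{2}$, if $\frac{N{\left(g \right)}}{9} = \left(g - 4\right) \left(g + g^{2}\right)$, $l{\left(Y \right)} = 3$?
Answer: $4$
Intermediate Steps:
$N{\left(g \right)} = 9 \left(-4 + g\right) \left(g + g^{2}\right)$ ($N{\left(g \right)} = 9 \left(g - 4\right) \left(g + g^{2}\right) = 9 \left(-4 + g\right) \left(g + g^{2}\right)$)
$\left(r{\left(N{\left(2 \right)},l{\left(0 \right)} \right)} + 106\right)^{2} = \left(9 \cdot 2 \left(-4 + 2^{2} - 6\right) + 106\right)^{2} = \left(9 \cdot 2 \left(-4 + 4 - 6\right) + 106\right)^{2} = \left(9 \cdot 2 \left(-6\right) + 106\right)^{2} = \left(-108 + 106\right)^{2} = \left(-2\right)^{2} = 4$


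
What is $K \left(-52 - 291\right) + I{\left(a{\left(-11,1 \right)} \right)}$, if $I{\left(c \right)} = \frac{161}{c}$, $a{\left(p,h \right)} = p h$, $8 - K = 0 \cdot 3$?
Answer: $- \frac{30345}{11} \approx -2758.6$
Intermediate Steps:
$K = 8$ ($K = 8 - 0 \cdot 3 = 8 - 0 = 8 + 0 = 8$)
$a{\left(p,h \right)} = h p$
$K \left(-52 - 291\right) + I{\left(a{\left(-11,1 \right)} \right)} = 8 \left(-52 - 291\right) + \frac{161}{1 \left(-11\right)} = 8 \left(-343\right) + \frac{161}{-11} = -2744 + 161 \left(- \frac{1}{11}\right) = -2744 - \frac{161}{11} = - \frac{30345}{11}$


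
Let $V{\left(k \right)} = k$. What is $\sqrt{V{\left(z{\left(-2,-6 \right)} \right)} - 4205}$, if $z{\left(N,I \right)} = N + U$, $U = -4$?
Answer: $i \sqrt{4211} \approx 64.892 i$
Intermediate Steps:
$z{\left(N,I \right)} = -4 + N$ ($z{\left(N,I \right)} = N - 4 = -4 + N$)
$\sqrt{V{\left(z{\left(-2,-6 \right)} \right)} - 4205} = \sqrt{\left(-4 - 2\right) - 4205} = \sqrt{-6 - 4205} = \sqrt{-4211} = i \sqrt{4211}$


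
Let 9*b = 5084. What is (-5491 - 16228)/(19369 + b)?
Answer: -195471/179405 ≈ -1.0896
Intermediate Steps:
b = 5084/9 (b = (⅑)*5084 = 5084/9 ≈ 564.89)
(-5491 - 16228)/(19369 + b) = (-5491 - 16228)/(19369 + 5084/9) = -21719/179405/9 = -21719*9/179405 = -195471/179405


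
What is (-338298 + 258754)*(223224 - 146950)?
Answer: -6067139056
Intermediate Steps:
(-338298 + 258754)*(223224 - 146950) = -79544*76274 = -6067139056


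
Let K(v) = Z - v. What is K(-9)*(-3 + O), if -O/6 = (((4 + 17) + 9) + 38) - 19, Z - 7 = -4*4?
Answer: 0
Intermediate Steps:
Z = -9 (Z = 7 - 4*4 = 7 - 16 = -9)
O = -294 (O = -6*((((4 + 17) + 9) + 38) - 19) = -6*(((21 + 9) + 38) - 19) = -6*((30 + 38) - 19) = -6*(68 - 19) = -6*49 = -294)
K(v) = -9 - v
K(-9)*(-3 + O) = (-9 - 1*(-9))*(-3 - 294) = (-9 + 9)*(-297) = 0*(-297) = 0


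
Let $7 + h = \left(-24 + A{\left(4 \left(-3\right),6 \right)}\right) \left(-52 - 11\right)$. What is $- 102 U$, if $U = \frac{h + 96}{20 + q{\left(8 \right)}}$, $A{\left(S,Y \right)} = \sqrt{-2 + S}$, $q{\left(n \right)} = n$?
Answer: $- \frac{81651}{14} + \frac{459 i \sqrt{14}}{2} \approx -5832.2 + 858.71 i$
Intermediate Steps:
$h = 1505 - 63 i \sqrt{14}$ ($h = -7 + \left(-24 + \sqrt{-2 + 4 \left(-3\right)}\right) \left(-52 - 11\right) = -7 + \left(-24 + \sqrt{-2 - 12}\right) \left(-63\right) = -7 + \left(-24 + \sqrt{-14}\right) \left(-63\right) = -7 + \left(-24 + i \sqrt{14}\right) \left(-63\right) = -7 + \left(1512 - 63 i \sqrt{14}\right) = 1505 - 63 i \sqrt{14} \approx 1505.0 - 235.72 i$)
$U = \frac{1601}{28} - \frac{9 i \sqrt{14}}{4}$ ($U = \frac{\left(1505 - 63 i \sqrt{14}\right) + 96}{20 + 8} = \frac{1601 - 63 i \sqrt{14}}{28} = \left(1601 - 63 i \sqrt{14}\right) \frac{1}{28} = \frac{1601}{28} - \frac{9 i \sqrt{14}}{4} \approx 57.179 - 8.4187 i$)
$- 102 U = - 102 \left(\frac{1601}{28} - \frac{9 i \sqrt{14}}{4}\right) = - \frac{81651}{14} + \frac{459 i \sqrt{14}}{2}$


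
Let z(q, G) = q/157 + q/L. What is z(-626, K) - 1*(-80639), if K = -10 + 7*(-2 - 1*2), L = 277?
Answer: 3506637787/43489 ≈ 80633.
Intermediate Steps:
K = -38 (K = -10 + 7*(-2 - 2) = -10 + 7*(-4) = -10 - 28 = -38)
z(q, G) = 434*q/43489 (z(q, G) = q/157 + q/277 = 434*q/43489)
z(-626, K) - 1*(-80639) = (434/43489)*(-626) - 1*(-80639) = -271684/43489 + 80639 = 3506637787/43489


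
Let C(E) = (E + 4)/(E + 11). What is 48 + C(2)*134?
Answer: 1428/13 ≈ 109.85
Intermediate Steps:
C(E) = (4 + E)/(11 + E)
48 + C(2)*134 = 48 + ((4 + 2)/(11 + 2))*134 = 48 + (6/13)*134 = 48 + 804/13 = 1428/13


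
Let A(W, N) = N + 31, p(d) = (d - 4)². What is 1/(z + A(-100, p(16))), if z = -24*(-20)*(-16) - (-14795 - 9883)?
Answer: 1/17173 ≈ 5.8231e-5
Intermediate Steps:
p(d) = (-4 + d)²
z = 16998 (z = 480*(-16) - 1*(-24678) = -7680 + 24678 = 16998)
A(W, N) = 31 + N
1/(z + A(-100, p(16))) = 1/(16998 + (31 + (-4 + 16)²)) = 1/(16998 + (31 + 12²)) = 1/(16998 + (31 + 144)) = 1/(16998 + 175) = 1/17173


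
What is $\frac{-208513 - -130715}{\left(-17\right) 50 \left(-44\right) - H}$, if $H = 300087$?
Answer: $\frac{77798}{262687} \approx 0.29616$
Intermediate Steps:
$\frac{-208513 - -130715}{\left(-17\right) 50 \left(-44\right) - H} = \frac{-208513 - -130715}{\left(-17\right) 50 \left(-44\right) - 300087} = \frac{-208513 + \left(-95637 + 226352\right)}{\left(-850\right) \left(-44\right) - 300087} = \frac{-208513 + 130715}{37400 - 300087} = - \frac{77798}{-262687} = \left(-77798\right) \left(- \frac{1}{262687}\right) = \frac{77798}{262687}$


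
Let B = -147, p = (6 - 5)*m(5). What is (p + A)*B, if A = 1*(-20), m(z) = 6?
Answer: 2058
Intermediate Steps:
p = 6 (p = (6 - 5)*6 = 1*6 = 6)
A = -20
(p + A)*B = (6 - 20)*(-147) = -14*(-147) = 2058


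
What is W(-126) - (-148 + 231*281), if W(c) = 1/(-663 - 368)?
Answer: -66770654/1031 ≈ -64763.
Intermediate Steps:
W(c) = -1/1031 (W(c) = 1/(-1031) = -1/1031)
W(-126) - (-148 + 231*281) = -1/1031 - (-148 + 231*281) = -1/1031 - (-148 + 64911) = -1/1031 - 1*64763 = -1/1031 - 64763 = -66770654/1031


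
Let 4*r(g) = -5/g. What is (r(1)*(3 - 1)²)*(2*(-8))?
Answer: 80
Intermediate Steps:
r(g) = -5/(4*g) (r(g) = (-5/g)/4 = -5/(4*g))
(r(1)*(3 - 1)²)*(2*(-8)) = ((-5/4/1)*(3 - 1)²)*(2*(-8)) = (-5/4*1*2²)*(-16) = -5/4*4*(-16) = -5*(-16) = 80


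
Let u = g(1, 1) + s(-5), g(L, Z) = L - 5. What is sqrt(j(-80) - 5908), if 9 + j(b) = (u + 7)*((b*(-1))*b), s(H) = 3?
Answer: I*sqrt(44317) ≈ 210.52*I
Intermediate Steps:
g(L, Z) = -5 + L
u = -1 (u = (-5 + 1) + 3 = -4 + 3 = -1)
j(b) = -9 - 6*b**2 (j(b) = -9 + (-1 + 7)*((b*(-1))*b) = -9 + 6*((-b)*b) = -9 + 6*(-b**2) = -9 - 6*b**2)
sqrt(j(-80) - 5908) = sqrt((-9 - 6*(-80)**2) - 5908) = sqrt((-9 - 6*6400) - 5908) = sqrt((-9 - 38400) - 5908) = sqrt(-38409 - 5908) = sqrt(-44317) = I*sqrt(44317)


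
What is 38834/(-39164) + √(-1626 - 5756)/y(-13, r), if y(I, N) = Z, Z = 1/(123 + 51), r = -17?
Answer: -19417/19582 + 174*I*√7382 ≈ -0.99157 + 14950.0*I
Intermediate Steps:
Z = 1/174 ≈ 0.0057471
y(I, N) = 1/174
38834/(-39164) + √(-1626 - 5756)/y(-13, r) = 38834/(-39164) + √(-1626 - 5756)/(1/174) = 38834*(-1/39164) + √(-7382)*174 = -19417/19582 + (I*√7382)*174 = -19417/19582 + 174*I*√7382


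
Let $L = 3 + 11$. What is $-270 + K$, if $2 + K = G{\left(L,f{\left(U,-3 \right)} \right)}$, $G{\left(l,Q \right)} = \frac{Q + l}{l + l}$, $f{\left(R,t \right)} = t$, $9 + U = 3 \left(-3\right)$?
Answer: $- \frac{7605}{28} \approx -271.61$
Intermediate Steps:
$L = 14$
$U = -18$ ($U = -9 + 3 \left(-3\right) = -9 - 9 = -18$)
$G{\left(l,Q \right)} = \frac{Q + l}{2 l}$
$K = - \frac{45}{28}$ ($K = -2 + \frac{-3 + 14}{2 \cdot 14} = -2 + \frac{1}{2} \cdot \frac{1}{14} \cdot 11 = -2 + \frac{11}{28} = - \frac{45}{28} \approx -1.6071$)
$-270 + K = -270 - \frac{45}{28} = - \frac{7605}{28}$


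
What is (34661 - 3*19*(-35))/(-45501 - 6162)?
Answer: -36656/51663 ≈ -0.70952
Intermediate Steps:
(34661 - 3*19*(-35))/(-45501 - 6162) = (34661 - 57*(-35))/(-51663) = (34661 + 1995)*(-1/51663) = 36656*(-1/51663) = -36656/51663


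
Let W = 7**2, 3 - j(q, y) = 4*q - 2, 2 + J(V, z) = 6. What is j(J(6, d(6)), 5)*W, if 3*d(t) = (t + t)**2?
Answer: -539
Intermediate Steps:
d(t) = 4*t**2/3 (d(t) = (t + t)**2/3 = (2*t)**2/3 = (4*t**2)/3 = 4*t**2/3)
J(V, z) = 4 (J(V, z) = -2 + 6 = 4)
j(q, y) = 5 - 4*q (j(q, y) = 3 - (4*q - 2) = 3 - (-2 + 4*q) = 3 + (2 - 4*q) = 5 - 4*q)
W = 49
j(J(6, d(6)), 5)*W = (5 - 4*4)*49 = (5 - 16)*49 = -11*49 = -539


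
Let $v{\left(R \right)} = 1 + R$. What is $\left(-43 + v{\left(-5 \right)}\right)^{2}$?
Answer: $2209$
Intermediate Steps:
$\left(-43 + v{\left(-5 \right)}\right)^{2} = \left(-43 + \left(1 - 5\right)\right)^{2} = \left(-43 - 4\right)^{2} = \left(-47\right)^{2} = 2209$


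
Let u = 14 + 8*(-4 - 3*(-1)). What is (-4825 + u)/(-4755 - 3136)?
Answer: 4819/7891 ≈ 0.61070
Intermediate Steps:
u = 6 (u = 14 + 8*(-4 + 3) = 14 + 8*(-1) = 14 - 8 = 6)
(-4825 + u)/(-4755 - 3136) = (-4825 + 6)/(-4755 - 3136) = -4819/(-7891) = -4819*(-1/7891) = 4819/7891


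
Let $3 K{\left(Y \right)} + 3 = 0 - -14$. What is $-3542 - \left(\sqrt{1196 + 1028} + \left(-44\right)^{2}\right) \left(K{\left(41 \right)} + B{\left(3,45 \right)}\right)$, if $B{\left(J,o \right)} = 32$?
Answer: $- \frac{217778}{3} - \frac{428 \sqrt{139}}{3} \approx -74275.0$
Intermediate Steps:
$K{\left(Y \right)} = \frac{11}{3}$ ($K{\left(Y \right)} = -1 + \frac{0 - -14}{3} = -1 + \frac{0 + 14}{3} = -1 + \frac{1}{3} \cdot 14 = -1 + \frac{14}{3} = \frac{11}{3}$)
$-3542 - \left(\sqrt{1196 + 1028} + \left(-44\right)^{2}\right) \left(K{\left(41 \right)} + B{\left(3,45 \right)}\right) = -3542 - \left(\sqrt{1196 + 1028} + \left(-44\right)^{2}\right) \left(\frac{11}{3} + 32\right) = -3542 - \left(\sqrt{2224} + 1936\right) \frac{107}{3} = -3542 - \left(4 \sqrt{139} + 1936\right) \frac{107}{3} = -3542 - \left(1936 + 4 \sqrt{139}\right) \frac{107}{3} = -3542 - \left(\frac{207152}{3} + \frac{428 \sqrt{139}}{3}\right) = - \frac{217778}{3} - \frac{428 \sqrt{139}}{3}$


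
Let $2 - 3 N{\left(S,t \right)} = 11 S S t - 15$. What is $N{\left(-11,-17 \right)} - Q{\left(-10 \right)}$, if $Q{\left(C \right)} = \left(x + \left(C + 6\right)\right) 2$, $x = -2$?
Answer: $7560$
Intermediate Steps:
$N{\left(S,t \right)} = \frac{17}{3} - \frac{11 t S^{2}}{3}$ ($N{\left(S,t \right)} = \frac{2}{3} - \frac{11 S S t - 15}{3} = \frac{2}{3} - \frac{11 S^{2} t - 15}{3} = \frac{2}{3} - \frac{11 t S^{2} - 15}{3} = \frac{2}{3} - \frac{-15 + 11 t S^{2}}{3} = \frac{2}{3} - \left(-5 + \frac{11 t S^{2}}{3}\right) = \frac{17}{3} - \frac{11 t S^{2}}{3}$)
$Q{\left(C \right)} = 8 + 2 C$ ($Q{\left(C \right)} = \left(-2 + \left(C + 6\right)\right) 2 = \left(-2 + \left(6 + C\right)\right) 2 = \left(4 + C\right) 2 = 8 + 2 C$)
$N{\left(-11,-17 \right)} - Q{\left(-10 \right)} = \left(\frac{17}{3} - - \frac{187 \left(-11\right)^{2}}{3}\right) - \left(8 + 2 \left(-10\right)\right) = \left(\frac{17}{3} - \left(- \frac{187}{3}\right) 121\right) - \left(8 - 20\right) = \left(\frac{17}{3} + \frac{22627}{3}\right) - -12 = 7548 + 12 = 7560$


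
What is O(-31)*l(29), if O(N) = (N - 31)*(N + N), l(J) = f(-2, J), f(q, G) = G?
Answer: 111476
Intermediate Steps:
l(J) = J
O(N) = 2*N*(-31 + N) (O(N) = (-31 + N)*(2*N) = 2*N*(-31 + N))
O(-31)*l(29) = (2*(-31)*(-31 - 31))*29 = (2*(-31)*(-62))*29 = 3844*29 = 111476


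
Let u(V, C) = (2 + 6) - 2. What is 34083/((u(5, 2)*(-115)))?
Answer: -11361/230 ≈ -49.396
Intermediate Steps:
u(V, C) = 6 (u(V, C) = 8 - 2 = 6)
34083/((u(5, 2)*(-115))) = 34083/((6*(-115))) = 34083/(-690) = 34083*(-1/690) = -11361/230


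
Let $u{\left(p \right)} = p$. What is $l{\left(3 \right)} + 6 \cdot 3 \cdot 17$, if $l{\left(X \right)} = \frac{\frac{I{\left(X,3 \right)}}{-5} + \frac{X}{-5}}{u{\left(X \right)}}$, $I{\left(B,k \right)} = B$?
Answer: $\frac{1528}{5} \approx 305.6$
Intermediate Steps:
$l{\left(X \right)} = - \frac{2}{5}$ ($l{\left(X \right)} = \frac{\frac{X}{-5} + \frac{X}{-5}}{X} = \frac{X \left(- \frac{1}{5}\right) + X \left(- \frac{1}{5}\right)}{X} = \frac{- \frac{X}{5} - \frac{X}{5}}{X} = \frac{\left(- \frac{2}{5}\right) X}{X} = - \frac{2}{5}$)
$l{\left(3 \right)} + 6 \cdot 3 \cdot 17 = - \frac{2}{5} + 6 \cdot 3 \cdot 17 = - \frac{2}{5} + 18 \cdot 17 = - \frac{2}{5} + 306 = \frac{1528}{5}$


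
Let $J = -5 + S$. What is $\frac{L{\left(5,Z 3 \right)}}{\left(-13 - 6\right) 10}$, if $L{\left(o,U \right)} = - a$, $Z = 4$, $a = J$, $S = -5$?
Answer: $- \frac{1}{19} \approx -0.052632$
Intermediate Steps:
$J = -10$ ($J = -5 - 5 = -10$)
$a = -10$
$L{\left(o,U \right)} = 10$ ($L{\left(o,U \right)} = \left(-1\right) \left(-10\right) = 10$)
$\frac{L{\left(5,Z 3 \right)}}{\left(-13 - 6\right) 10} = \frac{10}{\left(-13 - 6\right) 10} = \frac{10}{\left(-19\right) 10} = \frac{10}{-190} = 10 \left(- \frac{1}{190}\right) = - \frac{1}{19}$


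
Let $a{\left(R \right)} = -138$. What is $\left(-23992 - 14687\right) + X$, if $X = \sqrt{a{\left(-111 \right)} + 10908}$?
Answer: $-38679 + \sqrt{10770} \approx -38575.0$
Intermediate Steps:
$X = \sqrt{10770}$ ($X = \sqrt{-138 + 10908} = \sqrt{10770} \approx 103.78$)
$\left(-23992 - 14687\right) + X = \left(-23992 - 14687\right) + \sqrt{10770} = -38679 + \sqrt{10770}$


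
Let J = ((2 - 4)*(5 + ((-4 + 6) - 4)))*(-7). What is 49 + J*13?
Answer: 595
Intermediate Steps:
J = 42 (J = -2*(5 + (2 - 4))*(-7) = -2*(5 - 2)*(-7) = -2*3*(-7) = -6*(-7) = 42)
49 + J*13 = 49 + 42*13 = 49 + 546 = 595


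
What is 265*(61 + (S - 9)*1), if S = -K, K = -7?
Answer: 15635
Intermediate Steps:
S = 7 (S = -1*(-7) = 7)
265*(61 + (S - 9)*1) = 265*(61 + (7 - 9)*1) = 265*(61 - 2*1) = 265*(61 - 2) = 265*59 = 15635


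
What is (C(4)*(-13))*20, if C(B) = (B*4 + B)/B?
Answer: -1300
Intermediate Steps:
C(B) = 5 (C(B) = (4*B + B)/B = (5*B)/B = 5)
(C(4)*(-13))*20 = (5*(-13))*20 = -65*20 = -1300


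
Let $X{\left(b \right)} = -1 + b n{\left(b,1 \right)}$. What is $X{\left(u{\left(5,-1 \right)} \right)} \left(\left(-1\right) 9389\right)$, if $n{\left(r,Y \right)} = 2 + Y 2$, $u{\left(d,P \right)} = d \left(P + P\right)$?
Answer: $384949$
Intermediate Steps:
$u{\left(d,P \right)} = 2 P d$ ($u{\left(d,P \right)} = d 2 P = 2 P d$)
$n{\left(r,Y \right)} = 2 + 2 Y$
$X{\left(b \right)} = -1 + 4 b$ ($X{\left(b \right)} = -1 + b \left(2 + 2 \cdot 1\right) = -1 + b \left(2 + 2\right) = -1 + b 4 = -1 + 4 b$)
$X{\left(u{\left(5,-1 \right)} \right)} \left(\left(-1\right) 9389\right) = \left(-1 + 4 \cdot 2 \left(-1\right) 5\right) \left(\left(-1\right) 9389\right) = \left(-1 + 4 \left(-10\right)\right) \left(-9389\right) = \left(-1 - 40\right) \left(-9389\right) = \left(-41\right) \left(-9389\right) = 384949$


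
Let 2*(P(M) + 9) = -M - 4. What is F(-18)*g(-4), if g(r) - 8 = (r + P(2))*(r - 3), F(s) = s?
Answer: -2160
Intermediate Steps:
P(M) = -11 - M/2 (P(M) = -9 + (-M - 4)/2 = -9 + (-4 - M)/2 = -9 + (-2 - M/2) = -11 - M/2)
g(r) = 8 + (-12 + r)*(-3 + r) (g(r) = 8 + (r + (-11 - 1/2*2))*(r - 3) = 8 + (r + (-11 - 1))*(-3 + r) = 8 + (r - 12)*(-3 + r) = 8 + (-12 + r)*(-3 + r))
F(-18)*g(-4) = -18*(44 + (-4)**2 - 15*(-4)) = -18*(44 + 16 + 60) = -18*120 = -2160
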